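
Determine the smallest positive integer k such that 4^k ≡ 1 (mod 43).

Since 4 ∈ (Z/43Z)^×, its order divides φ(43) = 43 − 1 = 42 = 2 · 3 · 7.
Divisors of 42: 1, 2, 3, 6, 7, 14, 21, 42.
Evaluate successive powers at the divisors of 42:
4^1 ≡ 4
4^2 ≡ 16
4^3 ≡ 21
4^6 ≡ 11
4^7 ≡ 1
So ord_43(4) = 7.

7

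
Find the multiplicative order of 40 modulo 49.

Since 40 ∈ (Z/49Z)^×, its order divides φ(49) = φ(7^2) = 7·(7−1) = 42 = 2 · 3 · 7.
Divisors of 42: 1, 2, 3, 6, 7, 14, 21, 42.
Compute 40^d (mod 49) for the divisors d until we hit 1:
40^1 ≡ 40 (mod 49)
40^2 ≡ 32 (mod 49)
40^3 ≡ 6 (mod 49)
40^6 ≡ 36 (mod 49)
40^7 ≡ 19 (mod 49)
40^14 ≡ 18 (mod 49)
40^21 ≡ 48 (mod 49)
40^42 ≡ 1 (mod 49) ✓
Therefore the multiplicative order of 40 modulo 49 is 42.

42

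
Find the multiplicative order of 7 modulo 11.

10

The order of 7 must divide φ(11) = 11 − 1 = 10 = 2 · 5.
Divisors of 10: 1, 2, 5, 10.
Evaluate successive powers at the divisors of 10:
7^1 ≡ 7 (mod 11)
7^2 ≡ 5 (mod 11)
7^5 ≡ 10 (mod 11)
7^10 ≡ 1 (mod 11) ✓
Hence ord(7) = 10.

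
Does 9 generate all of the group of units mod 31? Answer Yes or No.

φ(31) = 31 − 1 = 30 = 2 · 3 · 5.
It suffices to check that the order of 9 is not a proper divisor of 30: compute 9^(30/q) for q ∈ {2, 3, 5}.
9^15 ≡ 1 (mod 31)  [q = 2: ≡ 1 ✗]
9^10 ≡ 5 (mod 31)  [q = 3: ≢ 1 ✓]
9^6 ≡ 8 (mod 31)  [q = 5: ≢ 1 ✓]
Since 9^15 ≡ 1, the order of 9 divides 15 < 30, so 9 is not a primitive root.

No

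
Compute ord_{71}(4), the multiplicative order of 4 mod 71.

By Lagrange's theorem, ord_71(4) divides φ(71) = 71 − 1 = 70 = 2 · 5 · 7.
Divisors of 70: 1, 2, 5, 7, 10, 14, 35, 70.
Compute 4^d (mod 71) for the divisors d until we hit 1:
4^1 ≡ 4 (mod 71)
4^2 ≡ 16 (mod 71)
4^5 ≡ 30 (mod 71)
4^7 ≡ 54 (mod 71)
4^10 ≡ 48 (mod 71)
4^14 ≡ 5 (mod 71)
4^35 ≡ 1 (mod 71) ✓
Therefore the multiplicative order of 4 modulo 71 is 35.

35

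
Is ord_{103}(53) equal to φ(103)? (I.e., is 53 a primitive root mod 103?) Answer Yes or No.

φ(103) = 103 − 1 = 102 = 2 · 3 · 17.
An element g generates (Z/103Z)^× iff g^(102/q) ≢ 1 (mod 103) for each prime q ∈ {2, 3, 17}.
53^51 ≡ 102 (mod 103)  [q = 2: ≢ 1 ✓]
53^34 ≡ 56 (mod 103)  [q = 3: ≢ 1 ✓]
53^6 ≡ 13 (mod 103)  [q = 17: ≢ 1 ✓]
All checks pass, so 53 has order 102 and is a primitive root modulo 103.

Yes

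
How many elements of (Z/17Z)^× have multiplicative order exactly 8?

4

φ(17) = 17 − 1 = 16 = 2^4.
In a cyclic group of order 16, there are φ(d) elements of order d for each divisor d of 16, and zero for non-divisors.
8 = 2^3 divides 16, and φ(8) = 4.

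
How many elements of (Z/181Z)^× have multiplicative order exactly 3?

φ(181) = 181 − 1 = 180 = 2^2 · 3^2 · 5.
(Z/181Z)^× is cyclic (|G| = 180); a cyclic group of order m has exactly φ(d) elements of each order d | m, and none otherwise.
3 | 180, and φ(3) = 3 − 1 = 2.

2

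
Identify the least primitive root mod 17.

3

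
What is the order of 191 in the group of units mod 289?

68

Since 191 ∈ (Z/289Z)^×, its order divides φ(289) = φ(17^2) = 17·(17−1) = 272 = 2^4 · 17.
Divisors of 272: 1, 2, 4, 8, 16, 17, 34, 68, 136, 272.
Evaluate successive powers at the divisors of 272:
191^1 ≡ 191 (mod 289)
191^2 ≡ 67 (mod 289)
191^4 ≡ 154 (mod 289)
191^8 ≡ 18 (mod 289)
191^16 ≡ 35 (mod 289)
191^17 ≡ 38 (mod 289)
191^34 ≡ 288 (mod 289)
191^68 ≡ 1 (mod 289) ✓
Hence ord(191) = 68.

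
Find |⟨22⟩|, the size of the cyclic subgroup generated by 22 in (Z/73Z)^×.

8

Since 22 ∈ (Z/73Z)^×, its order divides φ(73) = 73 − 1 = 72 = 2^3 · 3^2.
Divisors of 72: 1, 2, 3, 4, 6, 8, 9, 12, 18, 24, 36, 72.
Evaluate successive powers at the divisors of 72:
22^1 ≡ 22 (mod 73)
22^2 ≡ 46 (mod 73)
22^3 ≡ 63 (mod 73)
22^4 ≡ 72 (mod 73)
22^6 ≡ 27 (mod 73)
22^8 ≡ 1 (mod 73) ✓
Therefore the multiplicative order of 22 modulo 73 is 8.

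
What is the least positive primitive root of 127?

3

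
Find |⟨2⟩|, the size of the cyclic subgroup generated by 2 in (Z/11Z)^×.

10

The order of 2 must divide φ(11) = 11 − 1 = 10 = 2 · 5.
Divisors of 10: 1, 2, 5, 10.
Evaluate successive powers at the divisors of 10:
2^1 ≡ 2 (mod 11)
2^2 ≡ 4 (mod 11)
2^5 ≡ 10 (mod 11)
2^10 ≡ 1 (mod 11) ✓
Therefore the multiplicative order of 2 modulo 11 is 10.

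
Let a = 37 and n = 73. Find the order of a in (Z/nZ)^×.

9

The order of 37 must divide φ(73) = 73 − 1 = 72 = 2^3 · 3^2.
Divisors of 72: 1, 2, 3, 4, 6, 8, 9, 12, 18, 24, 36, 72.
Test each divisor d:
37^1 ≡ 37
37^2 ≡ 55
37^3 ≡ 64
37^4 ≡ 32
37^6 ≡ 8
37^8 ≡ 2
37^9 ≡ 1
Hence ord(37) = 9.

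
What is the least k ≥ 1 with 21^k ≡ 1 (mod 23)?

The order of 21 must divide φ(23) = 23 − 1 = 22 = 2 · 11.
Divisors of 22: 1, 2, 11, 22.
Check 21^d mod 23 for each divisor in increasing order:
21^1 ≡ 21 (mod 23)
21^2 ≡ 4 (mod 23)
21^11 ≡ 22 (mod 23)
21^22 ≡ 1 (mod 23) ✓
Therefore the multiplicative order of 21 modulo 23 is 22.

22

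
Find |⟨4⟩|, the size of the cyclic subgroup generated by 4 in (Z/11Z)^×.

5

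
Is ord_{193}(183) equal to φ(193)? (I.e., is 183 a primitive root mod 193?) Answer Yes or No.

φ(193) = 193 − 1 = 192 = 2^6 · 3.
It suffices to check that the order of 183 is not a proper divisor of 192: compute 183^(192/q) for q ∈ {2, 3}.
183^96 ≡ 192 (mod 193)  [q = 2: ≢ 1 ✓]
183^64 ≡ 108 (mod 193)  [q = 3: ≢ 1 ✓]
All checks pass, so 183 has order 192 and is a primitive root modulo 193.

Yes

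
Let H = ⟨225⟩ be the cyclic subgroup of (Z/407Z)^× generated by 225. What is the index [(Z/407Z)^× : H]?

4

ord(225) | φ(407) = φ(11·37) = (11−1)·(37−1) = 10·36 = 360 = 2^3 · 3^2 · 5.
Divisors of 360: 1, 2, 3, 4, 5, 6, 8, 9, 10, 12, 15, 18, 20, 24, 30, 36, 40, 45, 60, 72, 90, 120, 180, 360.
Check 225^d mod 407 for each divisor in increasing order:
225^1 ≡ 225 (mod 407)
225^2 ≡ 157 (mod 407)
225^3 ≡ 323 (mod 407)
225^4 ≡ 229 (mod 407)
225^5 ≡ 243 (mod 407)
225^6 ≡ 137 (mod 407)
225^8 ≡ 345 (mod 407)
225^9 ≡ 295 (mod 407)
225^10 ≡ 34 (mod 407)
225^12 ≡ 47 (mod 407)
225^15 ≡ 122 (mod 407)
225^18 ≡ 334 (mod 407)
225^20 ≡ 342 (mod 407)
225^24 ≡ 174 (mod 407)
225^30 ≡ 232 (mod 407)
225^36 ≡ 38 (mod 407)
225^40 ≡ 155 (mod 407)
225^45 ≡ 221 (mod 407)
225^60 ≡ 100 (mod 407)
225^72 ≡ 223 (mod 407)
225^90 ≡ 1 (mod 407) ✓
The order of 225 is 90, so the subgroup it generates has 90 elements.
The index is φ(407) / ord(225) = 360 / 90 = 4.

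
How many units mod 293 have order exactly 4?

2

φ(293) = 293 − 1 = 292 = 2^2 · 73.
Since (Z/293Z)^× is cyclic of order 292, the number of elements of order d is φ(d) when d | 292 and 0 otherwise.
4 = 2^2 divides 292, and φ(4) = 2.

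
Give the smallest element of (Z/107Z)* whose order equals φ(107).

2

φ(107) = 107 − 1 = 106 = 2 · 53.
Test candidates g = 2, 3, … against the prime factors q ∈ {2, 53} of φ(107): g is a generator iff g^(106/q) ≢ 1 for every such q.
g = 2: 2^53 ≡ 106; 2^2 ≡ 4 — none is 1, so 2 is a primitive root.
Hence the least primitive root of 107 is 2.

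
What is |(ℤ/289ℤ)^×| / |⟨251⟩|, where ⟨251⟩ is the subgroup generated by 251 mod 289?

68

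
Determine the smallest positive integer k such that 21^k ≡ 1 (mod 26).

4

ord(21) | φ(26) = φ(2)·φ(13) = 1·12 = 12 = 2^2 · 3.
Divisors of 12: 1, 2, 3, 4, 6, 12.
Check 21^d mod 26 for each divisor in increasing order:
21^1 ≡ 21 (mod 26)
21^2 ≡ 25 (mod 26)
21^3 ≡ 5 (mod 26)
21^4 ≡ 1 (mod 26) ✓
Hence ord(21) = 4.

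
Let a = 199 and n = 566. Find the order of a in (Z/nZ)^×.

Since 199 ∈ (Z/566Z)^×, its order divides φ(566) = φ(2)·φ(283) = 1·282 = 282 = 2 · 3 · 47.
Divisors of 282: 1, 2, 3, 6, 47, 94, 141, 282.
Evaluate successive powers at the divisors of 282:
199^1 ≡ 199
199^2 ≡ 547
199^3 ≡ 181
199^6 ≡ 499
199^47 ≡ 1
Therefore the multiplicative order of 199 modulo 566 is 47.

47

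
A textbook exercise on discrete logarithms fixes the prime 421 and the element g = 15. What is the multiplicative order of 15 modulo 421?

Since 15 ∈ (Z/421Z)^×, its order divides φ(421) = 421 − 1 = 420 = 2^2 · 3 · 5 · 7.
Divisors of 420: 1, 2, 3, 4, 5, 6, 7, 10, 12, 14, 15, 20, 21, 28, 30, 35, 42, 60, 70, 84, 105, 140, 210, 420.
Check 15^d mod 421 for each divisor in increasing order:
15^1 ≡ 15 (mod 421)
15^2 ≡ 225 (mod 421)
15^3 ≡ 7 (mod 421)
15^4 ≡ 105 (mod 421)
15^5 ≡ 312 (mod 421)
15^6 ≡ 49 (mod 421)
15^7 ≡ 314 (mod 421)
15^10 ≡ 93 (mod 421)
15^12 ≡ 296 (mod 421)
15^14 ≡ 82 (mod 421)
15^15 ≡ 388 (mod 421)
15^20 ≡ 229 (mod 421)
15^21 ≡ 67 (mod 421)
15^28 ≡ 409 (mod 421)
15^30 ≡ 247 (mod 421)
15^35 ≡ 21 (mod 421)
15^42 ≡ 279 (mod 421)
15^60 ≡ 385 (mod 421)
15^70 ≡ 20 (mod 421)
15^84 ≡ 377 (mod 421)
15^105 ≡ 420 (mod 421)
15^140 ≡ 400 (mod 421)
15^210 ≡ 1 (mod 421) ✓
So ord_421(15) = 210.

210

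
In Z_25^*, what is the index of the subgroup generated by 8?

By Lagrange's theorem, ord_25(8) divides φ(25) = φ(5^2) = 5·(5−1) = 20 = 2^2 · 5.
Divisors of 20: 1, 2, 4, 5, 10, 20.
Compute 8^d (mod 25) for the divisors d until we hit 1:
8^1 ≡ 8
8^2 ≡ 14
8^4 ≡ 21
8^5 ≡ 18
8^10 ≡ 24
8^20 ≡ 1
So ord_25(8) = 20, hence |⟨8⟩| = 20.
Index = |(Z/25Z)^×| / |⟨8⟩| = 20 / 20 = 1.

1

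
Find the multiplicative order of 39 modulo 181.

9

The order of 39 must divide φ(181) = 181 − 1 = 180 = 2^2 · 3^2 · 5.
Divisors of 180: 1, 2, 3, 4, 5, 6, 9, 10, 12, 15, 18, 20, 30, 36, 45, 60, 90, 180.
Compute 39^d (mod 181) for the divisors d until we hit 1:
39^1 ≡ 39
39^2 ≡ 73
39^3 ≡ 132
39^4 ≡ 80
39^5 ≡ 43
39^6 ≡ 48
39^9 ≡ 1
So ord_181(39) = 9.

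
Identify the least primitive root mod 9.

2

φ(9) = φ(3^2) = 3·(3−1) = 6 = 2 · 3.
g is a primitive root iff g^(6/q) ≢ 1 (mod 9) for each prime q ∈ {2, 3}.
g = 2: 2^3 ≡ 8; 2^2 ≡ 4 — none is 1, so 2 is a primitive root.
Hence the least primitive root of 9 is 2.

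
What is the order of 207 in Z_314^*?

By Lagrange's theorem, ord_314(207) divides φ(314) = φ(2)·φ(157) = 1·156 = 156 = 2^2 · 3 · 13.
Divisors of 156: 1, 2, 3, 4, 6, 12, 13, 26, 39, 52, 78, 156.
Test each divisor d:
207^1 ≡ 207
207^2 ≡ 145
207^3 ≡ 185
207^4 ≡ 301
207^6 ≡ 313
207^12 ≡ 1
The smallest such exponent is 12, so the order of 207 is 12.

12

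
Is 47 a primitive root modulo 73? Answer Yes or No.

Yes

φ(73) = 73 − 1 = 72 = 2^3 · 3^2.
Test 47^(72/q) mod 73 for each prime factor q of 72:
47^36 ≡ 72 (mod 73)  [q = 2: ≢ 1 ✓]
47^24 ≡ 8 (mod 73)  [q = 3: ≢ 1 ✓]
Every test exponent gives a nontrivial residue, hence 47 generates the full group.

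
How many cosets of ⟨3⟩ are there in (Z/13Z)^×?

4

The order of 3 must divide φ(13) = 13 − 1 = 12 = 2^2 · 3.
Divisors of 12: 1, 2, 3, 4, 6, 12.
Compute 3^d (mod 13) for the divisors d until we hit 1:
3^1 ≡ 3
3^2 ≡ 9
3^3 ≡ 1
The order of 3 is 3, so the subgroup it generates has 3 elements.
The index is φ(13) / ord(3) = 12 / 3 = 4.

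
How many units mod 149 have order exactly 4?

2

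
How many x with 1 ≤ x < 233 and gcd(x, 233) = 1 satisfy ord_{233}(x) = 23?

0

φ(233) = 233 − 1 = 232 = 2^3 · 29.
(Z/233Z)^× is cyclic (|G| = 232); a cyclic group of order m has exactly φ(d) elements of each order d | m, and none otherwise.
Since 23 ∤ 232, the count is 0.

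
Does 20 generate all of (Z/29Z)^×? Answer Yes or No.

No

φ(29) = 29 − 1 = 28 = 2^2 · 7.
20 is a primitive root mod 29 iff 20^(φ(29)/q) ≢ 1 for every prime q | φ(29), i.e. q ∈ {2, 7}.
20^14 ≡ 1 (mod 29)  [q = 2: ≡ 1 ✗]
20^4 ≡ 7 (mod 29)  [q = 7: ≢ 1 ✓]
Since 20^14 ≡ 1, the order of 20 divides 14 < 28, so 20 is not a primitive root.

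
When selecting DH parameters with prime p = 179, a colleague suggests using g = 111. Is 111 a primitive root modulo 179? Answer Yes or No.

φ(179) = 179 − 1 = 178 = 2 · 89.
It suffices to check that the order of 111 is not a proper divisor of 178: compute 111^(178/q) for q ∈ {2, 89}.
111^89 ≡ 178 (mod 179)  [q = 2: ≢ 1 ✓]
111^2 ≡ 149 (mod 179)  [q = 89: ≢ 1 ✓]
None equal 1, so ord_179(111) = 178: 111 is a primitive root.

Yes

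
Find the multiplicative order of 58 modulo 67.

By Lagrange's theorem, ord_67(58) divides φ(67) = 67 − 1 = 66 = 2 · 3 · 11.
Divisors of 66: 1, 2, 3, 6, 11, 22, 33, 66.
Evaluate successive powers at the divisors of 66:
58^1 ≡ 58 (mod 67)
58^2 ≡ 14 (mod 67)
58^3 ≡ 8 (mod 67)
58^6 ≡ 64 (mod 67)
58^11 ≡ 66 (mod 67)
58^22 ≡ 1 (mod 67) ✓
The smallest such exponent is 22, so the order of 58 is 22.

22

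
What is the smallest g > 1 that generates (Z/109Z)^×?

φ(109) = 109 − 1 = 108 = 2^2 · 3^3.
Test candidates g = 2, 3, … against the prime factors q ∈ {2, 3} of φ(109): g is a generator iff g^(108/q) ≢ 1 for every such q.
g = 2: 2^54 ≡ 108; 2^36 ≡ 1 — hits 1, so not a primitive root.
g = 3: 3^54 ≡ 1 — hits 1, so not a primitive root.
g = 4: 4^54 ≡ 1 — hits 1, so not a primitive root.
g = 5: 5^54 ≡ 1 — hits 1, so not a primitive root.
g = 6: 6^54 ≡ 108; 6^36 ≡ 63 — none is 1, so 6 is a primitive root.
So 6 is the smallest generator of (Z/109Z)^×.

6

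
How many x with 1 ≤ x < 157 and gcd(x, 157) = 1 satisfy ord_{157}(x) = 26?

12

φ(157) = 157 − 1 = 156 = 2^2 · 3 · 13.
Since (Z/157Z)^× is cyclic of order 156, the number of elements of order d is φ(d) when d | 156 and 0 otherwise.
26 = 2 · 13 divides 156, and φ(26) = 12.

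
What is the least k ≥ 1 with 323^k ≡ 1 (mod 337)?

168

The order of 323 must divide φ(337) = 337 − 1 = 336 = 2^4 · 3 · 7.
Divisors of 336: 1, 2, 3, 4, 6, 7, 8, 12, 14, 16, 21, 24, 28, 42, 48, 56, 84, 112, 168, 336.
Evaluate successive powers at the divisors of 336:
323^1 ≡ 323 (mod 337)
323^2 ≡ 196 (mod 337)
323^3 ≡ 289 (mod 337)
323^4 ≡ 335 (mod 337)
323^6 ≡ 282 (mod 337)
323^7 ≡ 96 (mod 337)
323^8 ≡ 4 (mod 337)
323^12 ≡ 329 (mod 337)
323^14 ≡ 117 (mod 337)
323^16 ≡ 16 (mod 337)
323^21 ≡ 111 (mod 337)
323^24 ≡ 64 (mod 337)
323^28 ≡ 209 (mod 337)
323^42 ≡ 189 (mod 337)
323^48 ≡ 52 (mod 337)
323^56 ≡ 208 (mod 337)
323^84 ≡ 336 (mod 337)
323^112 ≡ 128 (mod 337)
323^168 ≡ 1 (mod 337) ✓
Hence ord(323) = 168.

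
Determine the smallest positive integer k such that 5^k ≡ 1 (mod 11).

By Lagrange's theorem, ord_11(5) divides φ(11) = 11 − 1 = 10 = 2 · 5.
Divisors of 10: 1, 2, 5, 10.
Evaluate successive powers at the divisors of 10:
5^1 ≡ 5
5^2 ≡ 3
5^5 ≡ 1
So ord_11(5) = 5.

5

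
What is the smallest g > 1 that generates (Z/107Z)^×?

2

φ(107) = 107 − 1 = 106 = 2 · 53.
Test candidates g = 2, 3, … against the prime factors q ∈ {2, 53} of φ(107): g is a generator iff g^(106/q) ≢ 1 for every such q.
g = 2: 2^53 ≡ 106; 2^2 ≡ 4 — none is 1, so 2 is a primitive root.
So 2 is the smallest generator of (Z/107Z)^×.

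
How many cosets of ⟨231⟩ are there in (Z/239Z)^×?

The order of 231 must divide φ(239) = 239 − 1 = 238 = 2 · 7 · 17.
Divisors of 238: 1, 2, 7, 14, 17, 34, 119, 238.
Evaluate successive powers at the divisors of 238:
231^1 ≡ 231 (mod 239)
231^2 ≡ 64 (mod 239)
231^7 ≡ 73 (mod 239)
231^14 ≡ 71 (mod 239)
231^17 ≡ 215 (mod 239)
231^34 ≡ 98 (mod 239)
231^119 ≡ 238 (mod 239)
231^238 ≡ 1 (mod 239) ✓
Thus |⟨231⟩| = ord(231) = 238.
Index = |(Z/239Z)^×| / |⟨231⟩| = 238 / 238 = 1.

1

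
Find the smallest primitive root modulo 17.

3

φ(17) = 17 − 1 = 16 = 2^4.
g is a primitive root iff g^(16/q) ≢ 1 (mod 17) for each prime q ∈ {2}.
g = 2: 2^8 ≡ 1 — hits 1, so not a primitive root.
g = 3: 3^8 ≡ 16 — none is 1, so 3 is a primitive root.
Hence the least primitive root of 17 is 3.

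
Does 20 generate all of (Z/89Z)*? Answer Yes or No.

No

φ(89) = 89 − 1 = 88 = 2^3 · 11.
An element g generates (Z/89Z)^× iff g^(88/q) ≢ 1 (mod 89) for each prime q ∈ {2, 11}.
20^44 ≡ 1 (mod 89)  [q = 2: ≡ 1 ✗]
20^8 ≡ 39 (mod 89)  [q = 11: ≢ 1 ✓]
The check at q = 2 fails, so 20 generates a proper subgroup.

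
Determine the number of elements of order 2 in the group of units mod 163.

1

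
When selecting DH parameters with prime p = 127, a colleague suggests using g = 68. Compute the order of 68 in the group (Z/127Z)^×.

9

By Lagrange's theorem, ord_127(68) divides φ(127) = 127 − 1 = 126 = 2 · 3^2 · 7.
Divisors of 126: 1, 2, 3, 6, 7, 9, 14, 18, 21, 42, 63, 126.
Check 68^d mod 127 for each divisor in increasing order:
68^1 ≡ 68 (mod 127)
68^2 ≡ 52 (mod 127)
68^3 ≡ 107 (mod 127)
68^6 ≡ 19 (mod 127)
68^7 ≡ 22 (mod 127)
68^9 ≡ 1 (mod 127) ✓
Therefore the multiplicative order of 68 modulo 127 is 9.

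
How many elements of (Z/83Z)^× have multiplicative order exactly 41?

40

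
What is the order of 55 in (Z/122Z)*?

60

Since 55 ∈ (Z/122Z)^×, its order divides φ(122) = φ(2)·φ(61) = 1·60 = 60 = 2^2 · 3 · 5.
Divisors of 60: 1, 2, 3, 4, 5, 6, 10, 12, 15, 20, 30, 60.
Compute 55^d (mod 122) for the divisors d until we hit 1:
55^1 ≡ 55 (mod 122)
55^2 ≡ 97 (mod 122)
55^3 ≡ 89 (mod 122)
55^4 ≡ 15 (mod 122)
55^5 ≡ 93 (mod 122)
55^6 ≡ 113 (mod 122)
55^10 ≡ 109 (mod 122)
55^12 ≡ 81 (mod 122)
55^15 ≡ 11 (mod 122)
55^20 ≡ 47 (mod 122)
55^30 ≡ 121 (mod 122)
55^60 ≡ 1 (mod 122) ✓
Therefore the multiplicative order of 55 modulo 122 is 60.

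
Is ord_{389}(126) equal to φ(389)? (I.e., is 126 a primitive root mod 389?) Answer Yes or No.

Yes

φ(389) = 389 − 1 = 388 = 2^2 · 97.
It suffices to check that the order of 126 is not a proper divisor of 388: compute 126^(388/q) for q ∈ {2, 97}.
126^194 ≡ 388 (mod 389)  [q = 2: ≢ 1 ✓]
126^4 ≡ 272 (mod 389)  [q = 97: ≢ 1 ✓]
All checks pass, so 126 has order 388 and is a primitive root modulo 389.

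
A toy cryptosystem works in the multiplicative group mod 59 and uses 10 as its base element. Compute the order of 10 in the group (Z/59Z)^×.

58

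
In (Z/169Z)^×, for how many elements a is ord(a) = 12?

4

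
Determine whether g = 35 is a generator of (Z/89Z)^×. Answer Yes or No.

Yes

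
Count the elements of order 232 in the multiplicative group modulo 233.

112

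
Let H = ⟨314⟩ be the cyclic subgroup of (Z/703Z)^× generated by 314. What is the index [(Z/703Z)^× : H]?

ord(314) | φ(703) = φ(19·37) = (19−1)·(37−1) = 18·36 = 648 = 2^3 · 3^4.
Divisors of 648: 1, 2, 3, 4, 6, 8, 9, 12, 18, 24, 27, 36, 54, 72, 81, 108, 162, 216, 324, 648.
Compute 314^d (mod 703) for the divisors d until we hit 1:
314^1 ≡ 314
314^2 ≡ 176
314^3 ≡ 430
314^4 ≡ 44
314^6 ≡ 11
314^8 ≡ 530
314^9 ≡ 512
314^12 ≡ 121
314^18 ≡ 628
314^24 ≡ 581
314^27 ≡ 265
314^36 ≡ 1
So ord_703(314) = 36, hence |⟨314⟩| = 36.
[(Z/703Z)^× : ⟨314⟩] = 648/36 = 18.

18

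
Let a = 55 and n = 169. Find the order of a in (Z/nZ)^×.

39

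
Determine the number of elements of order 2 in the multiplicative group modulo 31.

φ(31) = 31 − 1 = 30 = 2 · 3 · 5.
Since (Z/31Z)^× is cyclic of order 30, the number of elements of order d is φ(d) when d | 30 and 0 otherwise.
2 | 30, and φ(2) = 2 − 1 = 1.

1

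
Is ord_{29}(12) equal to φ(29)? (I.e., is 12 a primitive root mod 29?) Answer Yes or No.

No

φ(29) = 29 − 1 = 28 = 2^2 · 7.
An element g generates (Z/29Z)^× iff g^(28/q) ≢ 1 (mod 29) for each prime q ∈ {2, 7}.
12^14 ≡ 28 (mod 29)  [q = 2: ≢ 1 ✓]
12^4 ≡ 1 (mod 29)  [q = 7: ≡ 1 ✗]
12^4 ≡ 1 shows ord(12) | 4, strictly less than φ(29); not a primitive root.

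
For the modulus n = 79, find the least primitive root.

3

φ(79) = 79 − 1 = 78 = 2 · 3 · 13.
g is a primitive root iff g^(78/q) ≢ 1 (mod 79) for each prime q ∈ {2, 3, 13}.
g = 2: 2^39 ≡ 1 — hits 1, so not a primitive root.
g = 3: 3^39 ≡ 78; 3^26 ≡ 23; 3^6 ≡ 18 — none is 1, so 3 is a primitive root.
The smallest primitive root modulo 79 is 3.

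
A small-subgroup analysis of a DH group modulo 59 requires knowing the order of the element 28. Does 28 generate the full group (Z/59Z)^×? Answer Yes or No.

φ(59) = 59 − 1 = 58 = 2 · 29.
An element g generates (Z/59Z)^× iff g^(58/q) ≢ 1 (mod 59) for each prime q ∈ {2, 29}.
28^29 ≡ 1 (mod 59)  [q = 2: ≡ 1 ✗]
28^2 ≡ 17 (mod 59)  [q = 29: ≢ 1 ✓]
Since 28^29 ≡ 1, the order of 28 divides 29 < 58, so 28 is not a primitive root.

No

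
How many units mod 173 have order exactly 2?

φ(173) = 173 − 1 = 172 = 2^2 · 43.
Since (Z/173Z)^× is cyclic of order 172, the number of elements of order d is φ(d) when d | 172 and 0 otherwise.
2 | 172, and φ(2) = 2 − 1 = 1.

1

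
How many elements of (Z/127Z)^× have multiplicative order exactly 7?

6

φ(127) = 127 − 1 = 126 = 2 · 3^2 · 7.
In a cyclic group of order 126, there are φ(d) elements of order d for each divisor d of 126, and zero for non-divisors.
7 | 126, and φ(7) = 7 − 1 = 6.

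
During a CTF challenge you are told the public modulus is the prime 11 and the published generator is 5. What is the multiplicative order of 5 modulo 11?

5

Since 5 ∈ (Z/11Z)^×, its order divides φ(11) = 11 − 1 = 10 = 2 · 5.
Divisors of 10: 1, 2, 5, 10.
Evaluate successive powers at the divisors of 10:
5^1 ≡ 5 (mod 11)
5^2 ≡ 3 (mod 11)
5^5 ≡ 1 (mod 11) ✓
Therefore the multiplicative order of 5 modulo 11 is 5.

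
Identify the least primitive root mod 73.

5

φ(73) = 73 − 1 = 72 = 2^3 · 3^2.
Test candidates g = 2, 3, … against the prime factors q ∈ {2, 3} of φ(73): g is a generator iff g^(72/q) ≢ 1 for every such q.
g = 2: 2^36 ≡ 1 — hits 1, so not a primitive root.
g = 3: 3^36 ≡ 1 — hits 1, so not a primitive root.
g = 4: 4^36 ≡ 1 — hits 1, so not a primitive root.
g = 5: 5^36 ≡ 72; 5^24 ≡ 8 — none is 1, so 5 is a primitive root.
So 5 is the smallest generator of (Z/73Z)^×.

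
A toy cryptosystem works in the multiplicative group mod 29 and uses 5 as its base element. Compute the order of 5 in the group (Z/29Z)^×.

14

By Lagrange's theorem, ord_29(5) divides φ(29) = 29 − 1 = 28 = 2^2 · 7.
Divisors of 28: 1, 2, 4, 7, 14, 28.
Compute 5^d (mod 29) for the divisors d until we hit 1:
5^1 ≡ 5 (mod 29)
5^2 ≡ 25 (mod 29)
5^4 ≡ 16 (mod 29)
5^7 ≡ 28 (mod 29)
5^14 ≡ 1 (mod 29) ✓
Therefore the multiplicative order of 5 modulo 29 is 14.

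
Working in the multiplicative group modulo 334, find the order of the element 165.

ord(165) | φ(334) = φ(2)·φ(167) = 1·166 = 166 = 2 · 83.
Divisors of 166: 1, 2, 83, 166.
Evaluate successive powers at the divisors of 166:
165^1 ≡ 165
165^2 ≡ 171
165^83 ≡ 333
165^166 ≡ 1
Therefore the multiplicative order of 165 modulo 334 is 166.

166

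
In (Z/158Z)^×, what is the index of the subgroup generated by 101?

6

Since 101 ∈ (Z/158Z)^×, its order divides φ(158) = φ(2)·φ(79) = 1·78 = 78 = 2 · 3 · 13.
Divisors of 78: 1, 2, 3, 6, 13, 26, 39, 78.
Check 101^d mod 158 for each divisor in increasing order:
101^1 ≡ 101 (mod 158)
101^2 ≡ 89 (mod 158)
101^3 ≡ 141 (mod 158)
101^6 ≡ 131 (mod 158)
101^13 ≡ 1 (mod 158) ✓
The order of 101 is 13, so the subgroup it generates has 13 elements.
The index is φ(158) / ord(101) = 78 / 13 = 6.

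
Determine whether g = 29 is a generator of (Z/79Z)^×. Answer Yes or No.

Yes

φ(79) = 79 − 1 = 78 = 2 · 3 · 13.
It suffices to check that the order of 29 is not a proper divisor of 78: compute 29^(78/q) for q ∈ {2, 3, 13}.
29^39 ≡ 78 (mod 79)  [q = 2: ≢ 1 ✓]
29^26 ≡ 55 (mod 79)  [q = 3: ≢ 1 ✓]
29^6 ≡ 10 (mod 79)  [q = 13: ≢ 1 ✓]
Every test exponent gives a nontrivial residue, hence 29 generates the full group.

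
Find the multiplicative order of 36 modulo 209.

ord(36) | φ(209) = φ(11·19) = (11−1)·(19−1) = 10·18 = 180 = 2^2 · 3^2 · 5.
Divisors of 180: 1, 2, 3, 4, 5, 6, 9, 10, 12, 15, 18, 20, 30, 36, 45, 60, 90, 180.
Test each divisor d:
36^1 ≡ 36 (mod 209)
36^2 ≡ 42 (mod 209)
36^3 ≡ 49 (mod 209)
36^4 ≡ 92 (mod 209)
36^5 ≡ 177 (mod 209)
36^6 ≡ 102 (mod 209)
36^9 ≡ 191 (mod 209)
36^10 ≡ 188 (mod 209)
36^12 ≡ 163 (mod 209)
36^15 ≡ 45 (mod 209)
36^18 ≡ 115 (mod 209)
36^20 ≡ 23 (mod 209)
36^30 ≡ 144 (mod 209)
36^36 ≡ 58 (mod 209)
36^45 ≡ 1 (mod 209) ✓
The smallest such exponent is 45, so the order of 36 is 45.

45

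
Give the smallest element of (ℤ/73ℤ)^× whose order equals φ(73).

5

φ(73) = 73 − 1 = 72 = 2^3 · 3^2.
Test candidates g = 2, 3, … against the prime factors q ∈ {2, 3} of φ(73): g is a generator iff g^(72/q) ≢ 1 for every such q.
g = 2: 2^36 ≡ 1 — hits 1, so not a primitive root.
g = 3: 3^36 ≡ 1 — hits 1, so not a primitive root.
g = 4: 4^36 ≡ 1 — hits 1, so not a primitive root.
g = 5: 5^36 ≡ 72; 5^24 ≡ 8 — none is 1, so 5 is a primitive root.
Hence the least primitive root of 73 is 5.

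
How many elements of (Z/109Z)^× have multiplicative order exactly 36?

φ(109) = 109 − 1 = 108 = 2^2 · 3^3.
Since (Z/109Z)^× is cyclic of order 108, the number of elements of order d is φ(d) when d | 108 and 0 otherwise.
36 = 2^2 · 3^2 divides 108, and φ(36) = 12.

12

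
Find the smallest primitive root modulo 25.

2

φ(25) = φ(5^2) = 5·(5−1) = 20 = 2^2 · 5.
Test candidates g = 2, 3, … against the prime factors q ∈ {2, 5} of φ(25): g is a generator iff g^(20/q) ≢ 1 for every such q.
g = 2: 2^10 ≡ 24; 2^4 ≡ 16 — none is 1, so 2 is a primitive root.
So 2 is the smallest generator of (Z/25Z)^×.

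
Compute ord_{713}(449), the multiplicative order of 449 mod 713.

By Lagrange's theorem, ord_713(449) divides φ(713) = φ(23·31) = (23−1)·(31−1) = 22·30 = 660 = 2^2 · 3 · 5 · 11.
Divisors of 660: 1, 2, 3, 4, 5, 6, 10, 11, 12, 15, 20, 22, 30, 33, 44, 55, 60, 66, 110, 132, 165, 220, 330, 660.
Check 449^d mod 713 for each divisor in increasing order:
449^1 ≡ 449
449^2 ≡ 535
449^3 ≡ 647
449^4 ≡ 312
449^5 ≡ 340
449^6 ≡ 78
449^10 ≡ 94
449^11 ≡ 139
449^12 ≡ 380
449^15 ≡ 588
449^20 ≡ 280
449^22 ≡ 70
449^30 ≡ 652
449^33 ≡ 461
449^44 ≡ 622
449^55 ≡ 185
449^60 ≡ 156
449^66 ≡ 47
449^110 ≡ 1
The smallest such exponent is 110, so the order of 449 is 110.

110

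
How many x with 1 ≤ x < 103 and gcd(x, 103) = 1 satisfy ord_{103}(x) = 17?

16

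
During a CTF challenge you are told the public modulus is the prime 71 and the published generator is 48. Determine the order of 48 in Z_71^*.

7

The order of 48 must divide φ(71) = 71 − 1 = 70 = 2 · 5 · 7.
Divisors of 70: 1, 2, 5, 7, 10, 14, 35, 70.
Test each divisor d:
48^1 ≡ 48 (mod 71)
48^2 ≡ 32 (mod 71)
48^5 ≡ 20 (mod 71)
48^7 ≡ 1 (mod 71) ✓
The smallest such exponent is 7, so the order of 48 is 7.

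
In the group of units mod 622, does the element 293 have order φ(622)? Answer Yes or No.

φ(622) = φ(2)·φ(311) = 1·310 = 310 = 2 · 5 · 31.
293 is a primitive root mod 622 iff 293^(φ(622)/q) ≢ 1 for every prime q | φ(622), i.e. q ∈ {2, 5, 31}.
293^155 ≡ 621 (mod 622)  [q = 2: ≢ 1 ✓]
293^62 ≡ 1 (mod 622)  [q = 5: ≡ 1 ✗]
293^10 ≡ 581 (mod 622)  [q = 31: ≢ 1 ✓]
Since 293^62 ≡ 1, the order of 293 divides 62 < 310, so 293 is not a primitive root.

No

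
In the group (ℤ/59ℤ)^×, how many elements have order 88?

φ(59) = 59 − 1 = 58 = 2 · 29.
In a cyclic group of order 58, there are φ(d) elements of order d for each divisor d of 58, and zero for non-divisors.
88 does not divide 58, so no element of (Z/59Z)^× has order 88.

0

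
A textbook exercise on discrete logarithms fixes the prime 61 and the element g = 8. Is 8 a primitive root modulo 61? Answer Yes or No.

No

φ(61) = 61 − 1 = 60 = 2^2 · 3 · 5.
It suffices to check that the order of 8 is not a proper divisor of 60: compute 8^(60/q) for q ∈ {2, 3, 5}.
8^30 ≡ 60 (mod 61)  [q = 2: ≢ 1 ✓]
8^20 ≡ 1 (mod 61)  [q = 3: ≡ 1 ✗]
8^12 ≡ 58 (mod 61)  [q = 5: ≢ 1 ✓]
The check at q = 3 fails, so 8 generates a proper subgroup.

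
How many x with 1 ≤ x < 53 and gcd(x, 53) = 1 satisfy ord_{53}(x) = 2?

1

φ(53) = 53 − 1 = 52 = 2^2 · 13.
(Z/53Z)^× is cyclic (|G| = 52); a cyclic group of order m has exactly φ(d) elements of each order d | m, and none otherwise.
2 | 52, and φ(2) = 2 − 1 = 1.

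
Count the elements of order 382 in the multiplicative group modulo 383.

190

φ(383) = 383 − 1 = 382 = 2 · 191.
In a cyclic group of order 382, there are φ(d) elements of order d for each divisor d of 382, and zero for non-divisors.
382 = 2 · 191 divides 382, and φ(382) = 190.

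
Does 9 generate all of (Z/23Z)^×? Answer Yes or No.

No

φ(23) = 23 − 1 = 22 = 2 · 11.
An element g generates (Z/23Z)^× iff g^(22/q) ≢ 1 (mod 23) for each prime q ∈ {2, 11}.
9^11 ≡ 1 (mod 23)  [q = 2: ≡ 1 ✗]
9^2 ≡ 12 (mod 23)  [q = 11: ≢ 1 ✓]
9^11 ≡ 1 shows ord(9) | 11, strictly less than φ(23); not a primitive root.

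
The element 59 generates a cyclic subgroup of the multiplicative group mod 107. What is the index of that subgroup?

The order of 59 must divide φ(107) = 107 − 1 = 106 = 2 · 53.
Divisors of 106: 1, 2, 53, 106.
Check 59^d mod 107 for each divisor in increasing order:
59^1 ≡ 59 (mod 107)
59^2 ≡ 57 (mod 107)
59^53 ≡ 106 (mod 107)
59^106 ≡ 1 (mod 107) ✓
The order of 59 is 106, so the subgroup it generates has 106 elements.
Index = |(Z/107Z)^×| / |⟨59⟩| = 106 / 106 = 1.

1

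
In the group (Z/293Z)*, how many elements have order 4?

2

φ(293) = 293 − 1 = 292 = 2^2 · 73.
(Z/293Z)^× is cyclic (|G| = 292); a cyclic group of order m has exactly φ(d) elements of each order d | m, and none otherwise.
4 = 2^2 divides 292, and φ(4) = 2.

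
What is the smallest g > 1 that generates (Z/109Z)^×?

φ(109) = 109 − 1 = 108 = 2^2 · 3^3.
Test candidates g = 2, 3, … against the prime factors q ∈ {2, 3} of φ(109): g is a generator iff g^(108/q) ≢ 1 for every such q.
g = 2: 2^54 ≡ 108; 2^36 ≡ 1 — hits 1, so not a primitive root.
g = 3: 3^54 ≡ 1 — hits 1, so not a primitive root.
g = 4: 4^54 ≡ 1 — hits 1, so not a primitive root.
g = 5: 5^54 ≡ 1 — hits 1, so not a primitive root.
g = 6: 6^54 ≡ 108; 6^36 ≡ 63 — none is 1, so 6 is a primitive root.
Hence the least primitive root of 109 is 6.

6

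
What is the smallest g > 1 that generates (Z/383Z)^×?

5

φ(383) = 383 − 1 = 382 = 2 · 191.
g is a primitive root iff g^(382/q) ≢ 1 (mod 383) for each prime q ∈ {2, 191}.
g = 2: 2^191 ≡ 1 — hits 1, so not a primitive root.
g = 3: 3^191 ≡ 1 — hits 1, so not a primitive root.
g = 4: 4^191 ≡ 1 — hits 1, so not a primitive root.
g = 5: 5^191 ≡ 382; 5^2 ≡ 25 — none is 1, so 5 is a primitive root.
Hence the least primitive root of 383 is 5.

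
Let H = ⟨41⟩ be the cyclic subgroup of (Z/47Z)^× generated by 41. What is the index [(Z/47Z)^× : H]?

1

ord(41) | φ(47) = 47 − 1 = 46 = 2 · 23.
Divisors of 46: 1, 2, 23, 46.
Check 41^d mod 47 for each divisor in increasing order:
41^1 ≡ 41 (mod 47)
41^2 ≡ 36 (mod 47)
41^23 ≡ 46 (mod 47)
41^46 ≡ 1 (mod 47) ✓
Thus |⟨41⟩| = ord(41) = 46.
Index = |(Z/47Z)^×| / |⟨41⟩| = 46 / 46 = 1.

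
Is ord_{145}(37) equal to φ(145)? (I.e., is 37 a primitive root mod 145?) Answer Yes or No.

145 = 5 · 29 is a product of two distinct odd primes, so (Z/145Z)^× ≅ (Z/5Z)^× × (Z/29Z)^× is not cyclic.
No primitive root modulo 145 exists; in particular 37 is not one.

No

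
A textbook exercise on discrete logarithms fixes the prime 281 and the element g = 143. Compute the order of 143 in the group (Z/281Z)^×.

140

Since 143 ∈ (Z/281Z)^×, its order divides φ(281) = 281 − 1 = 280 = 2^3 · 5 · 7.
Divisors of 280: 1, 2, 4, 5, 7, 8, 10, 14, 20, 28, 35, 40, 56, 70, 140, 280.
Check 143^d mod 281 for each divisor in increasing order:
143^1 ≡ 143 (mod 281)
143^2 ≡ 217 (mod 281)
143^4 ≡ 162 (mod 281)
143^5 ≡ 124 (mod 281)
143^7 ≡ 213 (mod 281)
143^8 ≡ 111 (mod 281)
143^10 ≡ 202 (mod 281)
143^14 ≡ 128 (mod 281)
143^20 ≡ 59 (mod 281)
143^28 ≡ 86 (mod 281)
143^35 ≡ 53 (mod 281)
143^40 ≡ 109 (mod 281)
143^56 ≡ 90 (mod 281)
143^70 ≡ 280 (mod 281)
143^140 ≡ 1 (mod 281) ✓
Hence ord(143) = 140.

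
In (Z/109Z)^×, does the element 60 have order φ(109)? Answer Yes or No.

φ(109) = 109 − 1 = 108 = 2^2 · 3^3.
Test 60^(108/q) mod 109 for each prime factor q of 108:
60^54 ≡ 1 (mod 109)  [q = 2: ≡ 1 ✗]
60^36 ≡ 45 (mod 109)  [q = 3: ≢ 1 ✓]
The check at q = 2 fails, so 60 generates a proper subgroup.

No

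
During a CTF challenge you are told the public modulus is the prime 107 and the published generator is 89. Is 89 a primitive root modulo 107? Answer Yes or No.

No

φ(107) = 107 − 1 = 106 = 2 · 53.
It suffices to check that the order of 89 is not a proper divisor of 106: compute 89^(106/q) for q ∈ {2, 53}.
89^53 ≡ 1 (mod 107)  [q = 2: ≡ 1 ✗]
89^2 ≡ 3 (mod 107)  [q = 53: ≢ 1 ✓]
89^53 ≡ 1 shows ord(89) | 53, strictly less than φ(107); not a primitive root.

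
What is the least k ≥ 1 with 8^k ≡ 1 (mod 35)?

Since 8 ∈ (Z/35Z)^×, its order divides φ(35) = φ(5·7) = (5−1)·(7−1) = 4·6 = 24 = 2^3 · 3.
Divisors of 24: 1, 2, 3, 4, 6, 8, 12, 24.
Compute 8^d (mod 35) for the divisors d until we hit 1:
8^1 ≡ 8 (mod 35)
8^2 ≡ 29 (mod 35)
8^3 ≡ 22 (mod 35)
8^4 ≡ 1 (mod 35) ✓
The smallest such exponent is 4, so the order of 8 is 4.

4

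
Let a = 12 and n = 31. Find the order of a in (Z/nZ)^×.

30

ord(12) | φ(31) = 31 − 1 = 30 = 2 · 3 · 5.
Divisors of 30: 1, 2, 3, 5, 6, 10, 15, 30.
Check 12^d mod 31 for each divisor in increasing order:
12^1 ≡ 12 (mod 31)
12^2 ≡ 20 (mod 31)
12^3 ≡ 23 (mod 31)
12^5 ≡ 26 (mod 31)
12^6 ≡ 2 (mod 31)
12^10 ≡ 25 (mod 31)
12^15 ≡ 30 (mod 31)
12^30 ≡ 1 (mod 31) ✓
So ord_31(12) = 30.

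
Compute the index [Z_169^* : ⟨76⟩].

By Lagrange's theorem, ord_169(76) divides φ(169) = φ(13^2) = 13·(13−1) = 156 = 2^2 · 3 · 13.
Divisors of 156: 1, 2, 3, 4, 6, 12, 13, 26, 39, 52, 78, 156.
Test each divisor d:
76^1 ≡ 76 (mod 169)
76^2 ≡ 30 (mod 169)
76^3 ≡ 83 (mod 169)
76^4 ≡ 55 (mod 169)
76^6 ≡ 129 (mod 169)
76^12 ≡ 79 (mod 169)
76^13 ≡ 89 (mod 169)
76^26 ≡ 147 (mod 169)
76^39 ≡ 70 (mod 169)
76^52 ≡ 146 (mod 169)
76^78 ≡ 168 (mod 169)
76^156 ≡ 1 (mod 169) ✓
So ord_169(76) = 156, hence |⟨76⟩| = 156.
Index = |(Z/169Z)^×| / |⟨76⟩| = 156 / 156 = 1.

1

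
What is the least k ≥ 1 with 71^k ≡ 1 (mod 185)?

The order of 71 must divide φ(185) = φ(5·37) = (5−1)·(37−1) = 4·36 = 144 = 2^4 · 3^2.
Divisors of 144: 1, 2, 3, 4, 6, 8, 9, 12, 16, 18, 24, 36, 48, 72, 144.
Check 71^d mod 185 for each divisor in increasing order:
71^1 ≡ 71
71^2 ≡ 46
71^3 ≡ 121
71^4 ≡ 81
71^6 ≡ 26
71^8 ≡ 86
71^9 ≡ 1
Hence ord(71) = 9.

9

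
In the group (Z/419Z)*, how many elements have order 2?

1

φ(419) = 419 − 1 = 418 = 2 · 11 · 19.
(Z/419Z)^× is cyclic (|G| = 418); a cyclic group of order m has exactly φ(d) elements of each order d | m, and none otherwise.
2 | 418, and φ(2) = 2 − 1 = 1.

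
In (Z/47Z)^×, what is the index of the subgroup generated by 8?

Since 8 ∈ (Z/47Z)^×, its order divides φ(47) = 47 − 1 = 46 = 2 · 23.
Divisors of 46: 1, 2, 23, 46.
Test each divisor d:
8^1 ≡ 8
8^2 ≡ 17
8^23 ≡ 1
Thus |⟨8⟩| = ord(8) = 23.
The index is φ(47) / ord(8) = 46 / 23 = 2.

2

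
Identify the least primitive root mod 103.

φ(103) = 103 − 1 = 102 = 2 · 3 · 17.
Test candidates g = 2, 3, … against the prime factors q ∈ {2, 3, 17} of φ(103): g is a generator iff g^(102/q) ≢ 1 for every such q.
g = 2: 2^51 ≡ 1 — hits 1, so not a primitive root.
g = 3: 3^51 ≡ 102; 3^34 ≡ 1 — hits 1, so not a primitive root.
g = 4: 4^51 ≡ 1 — hits 1, so not a primitive root.
g = 5: 5^51 ≡ 102; 5^34 ≡ 56; 5^6 ≡ 72 — none is 1, so 5 is a primitive root.
The smallest primitive root modulo 103 is 5.

5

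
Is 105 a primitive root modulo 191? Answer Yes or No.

Yes

φ(191) = 191 − 1 = 190 = 2 · 5 · 19.
An element g generates (Z/191Z)^× iff g^(190/q) ≢ 1 (mod 191) for each prime q ∈ {2, 5, 19}.
105^95 ≡ 190 (mod 191)  [q = 2: ≢ 1 ✓]
105^38 ≡ 184 (mod 191)  [q = 5: ≢ 1 ✓]
105^10 ≡ 153 (mod 191)  [q = 19: ≢ 1 ✓]
None equal 1, so ord_191(105) = 190: 105 is a primitive root.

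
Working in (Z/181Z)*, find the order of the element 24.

180

ord(24) | φ(181) = 181 − 1 = 180 = 2^2 · 3^2 · 5.
Divisors of 180: 1, 2, 3, 4, 5, 6, 9, 10, 12, 15, 18, 20, 30, 36, 45, 60, 90, 180.
Compute 24^d (mod 181) for the divisors d until we hit 1:
24^1 ≡ 24 (mod 181)
24^2 ≡ 33 (mod 181)
24^3 ≡ 68 (mod 181)
24^4 ≡ 3 (mod 181)
24^5 ≡ 72 (mod 181)
24^6 ≡ 99 (mod 181)
24^9 ≡ 35 (mod 181)
24^10 ≡ 116 (mod 181)
24^12 ≡ 27 (mod 181)
24^15 ≡ 26 (mod 181)
24^18 ≡ 139 (mod 181)
24^20 ≡ 62 (mod 181)
24^30 ≡ 133 (mod 181)
24^36 ≡ 135 (mod 181)
24^45 ≡ 19 (mod 181)
24^60 ≡ 132 (mod 181)
24^90 ≡ 180 (mod 181)
24^180 ≡ 1 (mod 181) ✓
Hence ord(24) = 180.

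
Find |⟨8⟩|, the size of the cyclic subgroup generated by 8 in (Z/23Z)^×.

11

ord(8) | φ(23) = 23 − 1 = 22 = 2 · 11.
Divisors of 22: 1, 2, 11, 22.
Check 8^d mod 23 for each divisor in increasing order:
8^1 ≡ 8 (mod 23)
8^2 ≡ 18 (mod 23)
8^11 ≡ 1 (mod 23) ✓
The smallest such exponent is 11, so the order of 8 is 11.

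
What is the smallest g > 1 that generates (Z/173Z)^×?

2

φ(173) = 173 − 1 = 172 = 2^2 · 43.
g is a primitive root iff g^(172/q) ≢ 1 (mod 173) for each prime q ∈ {2, 43}.
g = 2: 2^86 ≡ 172; 2^4 ≡ 16 — none is 1, so 2 is a primitive root.
The smallest primitive root modulo 173 is 2.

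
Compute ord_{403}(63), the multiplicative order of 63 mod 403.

12

Since 63 ∈ (Z/403Z)^×, its order divides φ(403) = φ(13·31) = (13−1)·(31−1) = 12·30 = 360 = 2^3 · 3^2 · 5.
Divisors of 360: 1, 2, 3, 4, 5, 6, 8, 9, 10, 12, 15, 18, 20, 24, 30, 36, 40, 45, 60, 72, 90, 120, 180, 360.
Evaluate successive powers at the divisors of 360:
63^1 ≡ 63 (mod 403)
63^2 ≡ 342 (mod 403)
63^3 ≡ 187 (mod 403)
63^4 ≡ 94 (mod 403)
63^5 ≡ 280 (mod 403)
63^6 ≡ 311 (mod 403)
63^8 ≡ 373 (mod 403)
63^9 ≡ 125 (mod 403)
63^10 ≡ 218 (mod 403)
63^12 ≡ 1 (mod 403) ✓
Therefore the multiplicative order of 63 modulo 403 is 12.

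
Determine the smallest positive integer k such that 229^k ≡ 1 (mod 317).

Since 229 ∈ (Z/317Z)^×, its order divides φ(317) = 317 − 1 = 316 = 2^2 · 79.
Divisors of 316: 1, 2, 4, 79, 158, 316.
Evaluate successive powers at the divisors of 316:
229^1 ≡ 229 (mod 317)
229^2 ≡ 136 (mod 317)
229^4 ≡ 110 (mod 317)
229^79 ≡ 203 (mod 317)
229^158 ≡ 316 (mod 317)
229^316 ≡ 1 (mod 317) ✓
Therefore the multiplicative order of 229 modulo 317 is 316.

316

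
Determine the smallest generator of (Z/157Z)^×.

5

φ(157) = 157 − 1 = 156 = 2^2 · 3 · 13.
g is a primitive root iff g^(156/q) ≢ 1 (mod 157) for each prime q ∈ {2, 3, 13}.
g = 2: 2^78 ≡ 156; 2^52 ≡ 1 — hits 1, so not a primitive root.
g = 3: 3^78 ≡ 1 — hits 1, so not a primitive root.
g = 4: 4^78 ≡ 1 — hits 1, so not a primitive root.
g = 5: 5^78 ≡ 156; 5^52 ≡ 12; 5^12 ≡ 130 — none is 1, so 5 is a primitive root.
Hence the least primitive root of 157 is 5.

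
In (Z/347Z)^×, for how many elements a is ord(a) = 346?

172

φ(347) = 347 − 1 = 346 = 2 · 173.
(Z/347Z)^× is cyclic (|G| = 346); a cyclic group of order m has exactly φ(d) elements of each order d | m, and none otherwise.
346 = 2 · 173 divides 346, and φ(346) = 172.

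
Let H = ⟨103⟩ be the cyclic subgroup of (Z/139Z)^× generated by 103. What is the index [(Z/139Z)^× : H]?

3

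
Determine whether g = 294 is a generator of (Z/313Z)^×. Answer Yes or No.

No

φ(313) = 313 − 1 = 312 = 2^3 · 3 · 13.
Test 294^(312/q) mod 313 for each prime factor q of 312:
294^156 ≡ 1 (mod 313)  [q = 2: ≡ 1 ✗]
294^104 ≡ 1 (mod 313)  [q = 3: ≡ 1 ✗]
294^24 ≡ 150 (mod 313)  [q = 13: ≢ 1 ✓]
Since 294^156 ≡ 1, the order of 294 divides 156 < 312, so 294 is not a primitive root.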